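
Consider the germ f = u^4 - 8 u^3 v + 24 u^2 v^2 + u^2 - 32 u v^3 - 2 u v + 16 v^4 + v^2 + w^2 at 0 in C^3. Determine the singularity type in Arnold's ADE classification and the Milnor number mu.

The Hessian of f at 0 is [[2, -2, 0], [-2, 2, 0], [0, 0, 2]] with rank 2, so corank 1. A Groebner basis of the Jacobian ideal J(f) in C{u,v,w} is {v^3, u - v, w}; counting standard monomials gives mu = 3. Corank 1: A-series; mu = 3 gives A_3.

Type A_3, Milnor number mu = 3.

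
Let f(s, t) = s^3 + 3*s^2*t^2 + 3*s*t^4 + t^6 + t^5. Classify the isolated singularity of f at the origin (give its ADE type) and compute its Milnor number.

Type E8, Milnor number mu = 8.

The Hessian of f at 0 is [[0, 0], [0, 0]] with rank 0, so corank 2. A Groebner basis of the Jacobian ideal J(f) in C{s,t} is {t^4, s^3, s^2/2 + s*t^2}; counting standard monomials gives mu = 8. Corank 2; j^3 = s^3 is a perfect cube, so E-series; the 5-jet and mu = 8 give E_8.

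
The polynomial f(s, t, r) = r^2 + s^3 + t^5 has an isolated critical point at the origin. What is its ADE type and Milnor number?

Type E_{8}, Milnor number mu = 8.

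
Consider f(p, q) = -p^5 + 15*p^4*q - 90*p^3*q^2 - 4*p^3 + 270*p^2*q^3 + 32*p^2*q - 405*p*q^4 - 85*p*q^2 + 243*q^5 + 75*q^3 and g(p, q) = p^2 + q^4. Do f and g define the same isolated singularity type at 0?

No.

The Hessian of f at 0 has rank 0. Corank 2; j^3 = -(p - 3*q)*(2*p - 5*q)^2 has shape L^2 M (L != M), so D-series; mu = 6 gives D_6. The Hessian of g at 0 has rank 1. Corank 1: A-series; mu = 3 gives A_3. f is D_6 but g is A_3, hence not right-equivalent.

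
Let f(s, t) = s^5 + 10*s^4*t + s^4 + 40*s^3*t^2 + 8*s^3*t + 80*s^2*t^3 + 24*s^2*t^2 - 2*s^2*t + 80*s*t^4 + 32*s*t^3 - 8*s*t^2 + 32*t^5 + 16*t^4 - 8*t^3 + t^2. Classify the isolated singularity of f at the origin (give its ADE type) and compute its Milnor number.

Type A4, Milnor number mu = 4.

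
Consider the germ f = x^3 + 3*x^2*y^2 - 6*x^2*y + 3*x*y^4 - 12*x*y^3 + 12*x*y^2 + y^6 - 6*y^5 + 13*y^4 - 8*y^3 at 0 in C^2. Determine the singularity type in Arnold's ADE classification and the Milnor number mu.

Type E6, Milnor number mu = 6.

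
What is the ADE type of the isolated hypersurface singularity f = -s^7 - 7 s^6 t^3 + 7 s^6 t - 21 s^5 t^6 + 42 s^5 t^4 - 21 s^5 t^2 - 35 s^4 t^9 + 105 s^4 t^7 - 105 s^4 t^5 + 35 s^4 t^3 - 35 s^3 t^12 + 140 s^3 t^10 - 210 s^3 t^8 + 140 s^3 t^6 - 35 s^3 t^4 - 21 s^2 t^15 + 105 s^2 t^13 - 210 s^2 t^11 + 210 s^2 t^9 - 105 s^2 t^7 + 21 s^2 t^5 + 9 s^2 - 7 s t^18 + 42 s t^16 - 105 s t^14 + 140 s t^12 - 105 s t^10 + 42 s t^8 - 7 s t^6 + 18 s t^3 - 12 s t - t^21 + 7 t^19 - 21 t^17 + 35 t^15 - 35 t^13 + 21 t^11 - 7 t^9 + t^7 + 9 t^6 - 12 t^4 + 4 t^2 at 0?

The Hessian of f at 0 has rank 1. Corank 1: A-series; mu = 6 gives A_6.

A_{6}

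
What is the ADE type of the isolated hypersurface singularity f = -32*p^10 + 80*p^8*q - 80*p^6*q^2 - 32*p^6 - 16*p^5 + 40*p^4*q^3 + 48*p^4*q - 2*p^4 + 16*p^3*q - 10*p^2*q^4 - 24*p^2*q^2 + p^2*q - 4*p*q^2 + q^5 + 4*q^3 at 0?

The Hessian of f at 0 has rank 0. Corank 2; j^3 = q*(p - 2*q)^2 has shape L^2 M (L != M), so D-series; mu = 6 gives D_6.

D_{6}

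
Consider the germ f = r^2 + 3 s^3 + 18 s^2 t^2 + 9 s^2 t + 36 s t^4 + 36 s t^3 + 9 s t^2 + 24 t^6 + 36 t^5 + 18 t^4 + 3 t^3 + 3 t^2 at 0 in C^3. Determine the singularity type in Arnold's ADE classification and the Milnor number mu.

Type A2, Milnor number mu = 2.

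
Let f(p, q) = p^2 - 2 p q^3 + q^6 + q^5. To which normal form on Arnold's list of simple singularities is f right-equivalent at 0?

A4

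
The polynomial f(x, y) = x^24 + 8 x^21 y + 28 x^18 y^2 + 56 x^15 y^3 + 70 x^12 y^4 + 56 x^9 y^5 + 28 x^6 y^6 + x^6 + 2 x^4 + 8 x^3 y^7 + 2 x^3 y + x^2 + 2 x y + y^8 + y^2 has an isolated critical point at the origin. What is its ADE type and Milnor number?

Type A_7, Milnor number mu = 7.

The Hessian of f at 0 has rank 1. Corank 1: A-series; mu = 7 gives A_7.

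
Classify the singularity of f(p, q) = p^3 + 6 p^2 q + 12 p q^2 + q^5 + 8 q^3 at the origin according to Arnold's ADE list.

E8

The Hessian of f at 0 is [[0, 0], [0, 0]] with rank 0, so corank 2. A Groebner basis of the Jacobian ideal J(f) in C{p,q} is {q^4, p^2 + 4*p*q + 4*q^2}; counting standard monomials gives mu = 8. Corank 2; j^3 = (p + 2*q)^3 is a perfect cube, so E-series; the 5-jet and mu = 8 give E_8.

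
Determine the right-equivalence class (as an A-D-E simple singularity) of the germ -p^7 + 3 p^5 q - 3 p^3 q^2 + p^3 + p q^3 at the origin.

The Hessian of f at 0 has rank 0. Corank 2; j^3 = p^3 is a perfect cube, so E-series; the 4-jet and mu = 7 give E_7.

E_7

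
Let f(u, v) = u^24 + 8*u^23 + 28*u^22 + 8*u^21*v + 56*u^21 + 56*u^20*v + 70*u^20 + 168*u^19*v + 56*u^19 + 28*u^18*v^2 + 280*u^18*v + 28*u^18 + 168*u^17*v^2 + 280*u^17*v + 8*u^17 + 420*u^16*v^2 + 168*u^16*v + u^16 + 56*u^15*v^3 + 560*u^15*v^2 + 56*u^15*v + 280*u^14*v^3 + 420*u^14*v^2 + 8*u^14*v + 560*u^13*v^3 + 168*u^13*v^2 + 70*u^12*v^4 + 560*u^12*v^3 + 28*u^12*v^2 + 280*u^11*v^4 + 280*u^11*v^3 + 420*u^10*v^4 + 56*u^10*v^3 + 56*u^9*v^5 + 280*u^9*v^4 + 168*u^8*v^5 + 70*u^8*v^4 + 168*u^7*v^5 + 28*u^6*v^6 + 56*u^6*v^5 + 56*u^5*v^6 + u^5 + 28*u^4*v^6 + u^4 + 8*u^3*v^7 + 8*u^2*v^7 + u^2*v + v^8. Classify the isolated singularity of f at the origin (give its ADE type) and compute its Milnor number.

The Hessian of f at 0 is [[0, 0], [0, 0]] with rank 0, so corank 2. A Groebner basis of the Jacobian ideal J(f) in C{u,v} is {u^2/8 + v^7, u^3, u*v}; counting standard monomials gives mu = 9. Corank 2; j^3 = u^2*v has shape L^2 M (L != M), so D-series; mu = 9 gives D_9.

Type D_9, Milnor number mu = 9.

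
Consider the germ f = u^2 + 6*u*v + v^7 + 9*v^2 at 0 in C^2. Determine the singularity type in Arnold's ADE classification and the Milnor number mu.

Type A_6, Milnor number mu = 6.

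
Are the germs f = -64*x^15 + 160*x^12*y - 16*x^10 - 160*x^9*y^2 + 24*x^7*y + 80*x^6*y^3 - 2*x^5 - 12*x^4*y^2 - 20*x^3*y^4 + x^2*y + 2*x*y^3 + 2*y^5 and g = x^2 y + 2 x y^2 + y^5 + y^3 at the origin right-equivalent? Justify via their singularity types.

Yes.

The Hessian of f at 0 has rank 0. Corank 2; j^3 = x^2*y has shape L^2 M (L != M), so D-series; mu = 6 gives D_6. The Hessian of g at 0 has rank 0. Corank 2; j^3 = y*(x + y)^2 has shape L^2 M (L != M), so D-series; mu = 6 gives D_6. Both have type D_6, hence right-equivalent.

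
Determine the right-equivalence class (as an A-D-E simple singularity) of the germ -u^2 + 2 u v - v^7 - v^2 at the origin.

A_{6}

The Hessian of f at 0 has rank 1. Corank 1: A-series; mu = 6 gives A_6.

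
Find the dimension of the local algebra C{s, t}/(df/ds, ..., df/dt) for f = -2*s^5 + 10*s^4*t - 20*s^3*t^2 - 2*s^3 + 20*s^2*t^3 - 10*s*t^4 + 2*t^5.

The Hessian of f at 0 is [[0, 0], [0, 0]] with rank 0, so corank 2. A Groebner basis of the Jacobian ideal J(f) in C{s,t} is {t^5, s*t^3 - t^4/4, s^2}; counting standard monomials gives mu = 8. Corank 2; j^3 = -2*s^3 is a perfect cube, so E-series; the 5-jet and mu = 8 give E_8.

8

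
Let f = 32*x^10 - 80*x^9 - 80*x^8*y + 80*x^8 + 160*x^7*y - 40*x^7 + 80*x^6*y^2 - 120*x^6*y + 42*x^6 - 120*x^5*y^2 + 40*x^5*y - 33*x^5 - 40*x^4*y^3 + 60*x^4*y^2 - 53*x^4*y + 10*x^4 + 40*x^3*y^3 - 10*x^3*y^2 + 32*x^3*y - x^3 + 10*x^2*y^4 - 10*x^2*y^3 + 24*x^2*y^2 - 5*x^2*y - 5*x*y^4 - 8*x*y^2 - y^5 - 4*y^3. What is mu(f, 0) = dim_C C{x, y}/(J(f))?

6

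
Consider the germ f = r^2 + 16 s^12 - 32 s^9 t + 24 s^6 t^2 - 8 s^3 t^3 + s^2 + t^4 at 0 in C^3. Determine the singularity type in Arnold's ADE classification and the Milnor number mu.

The Hessian of f at 0 has rank 2. Corank 1: A-series; mu = 3 gives A_3.

Type A3, Milnor number mu = 3.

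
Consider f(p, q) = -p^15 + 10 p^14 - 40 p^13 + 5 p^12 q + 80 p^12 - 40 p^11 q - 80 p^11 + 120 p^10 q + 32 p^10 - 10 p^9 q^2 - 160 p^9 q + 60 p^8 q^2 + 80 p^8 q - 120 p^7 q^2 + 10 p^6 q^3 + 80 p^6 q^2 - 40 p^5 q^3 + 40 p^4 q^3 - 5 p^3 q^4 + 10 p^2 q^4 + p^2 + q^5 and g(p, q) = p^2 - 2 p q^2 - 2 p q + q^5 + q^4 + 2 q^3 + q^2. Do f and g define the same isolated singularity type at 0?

Yes.

The Hessian of f at 0 is [[2, 0], [0, 0]] with rank 1, so corank 1. A Groebner basis of the Jacobian ideal J(f) in C{p,q} is {q^4, p}; counting standard monomials gives mu = 4. Corank 1: A-series; mu = 4 gives A_4. The Hessian of g at 0 is [[2, -2], [-2, 2]] with rank 1, so corank 1. A Groebner basis of the Jacobian ideal J(g) in C{p,q} is {p^2 - 2*p*q + p - q, -p + q^2 + q}; counting standard monomials gives mu = 4. Corank 1: A-series; mu = 4 gives A_4. Both have type A_4, hence right-equivalent.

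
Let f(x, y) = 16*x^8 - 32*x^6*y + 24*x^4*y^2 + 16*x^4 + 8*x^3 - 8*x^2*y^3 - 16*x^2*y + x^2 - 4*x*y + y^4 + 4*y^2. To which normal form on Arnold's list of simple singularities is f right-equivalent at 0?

The Hessian of f at 0 is [[2, -4], [-4, 8]] with rank 1, so corank 1. A Groebner basis of the Jacobian ideal J(f) in C{x,y} is {x^2 + x/4 - y/2, x*y + x/8 - y/4, x/16 + y^2 - y/8}; counting standard monomials gives mu = 3. Corank 1: A-series; mu = 3 gives A_3.

A3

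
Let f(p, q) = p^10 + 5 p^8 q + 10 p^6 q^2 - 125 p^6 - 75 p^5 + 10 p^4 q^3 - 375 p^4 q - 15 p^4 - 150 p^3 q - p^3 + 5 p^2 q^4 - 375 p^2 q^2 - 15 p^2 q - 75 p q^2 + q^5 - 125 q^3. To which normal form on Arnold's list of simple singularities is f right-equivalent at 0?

E_{8}

The Hessian of f at 0 has rank 0. Corank 2; j^3 = -(p + 5*q)^3 is a perfect cube, so E-series; the 5-jet and mu = 8 give E_8.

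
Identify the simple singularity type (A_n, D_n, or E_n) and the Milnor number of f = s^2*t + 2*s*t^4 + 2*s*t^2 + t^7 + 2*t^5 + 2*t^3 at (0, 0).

Type D4, Milnor number mu = 4.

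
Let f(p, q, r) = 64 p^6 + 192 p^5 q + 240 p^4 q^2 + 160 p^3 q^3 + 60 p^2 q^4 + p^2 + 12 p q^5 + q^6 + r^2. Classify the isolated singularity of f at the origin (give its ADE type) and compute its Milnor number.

Type A_5, Milnor number mu = 5.

The Hessian of f at 0 has rank 2. Corank 1: A-series; mu = 5 gives A_5.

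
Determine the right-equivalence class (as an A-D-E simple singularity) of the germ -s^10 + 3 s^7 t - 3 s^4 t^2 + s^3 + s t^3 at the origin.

E7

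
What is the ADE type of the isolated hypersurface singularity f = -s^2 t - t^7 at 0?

D_8

The Hessian of f at 0 has rank 0. Corank 2; j^3 = -s^2*t has shape L^2 M (L != M), so D-series; mu = 8 gives D_8.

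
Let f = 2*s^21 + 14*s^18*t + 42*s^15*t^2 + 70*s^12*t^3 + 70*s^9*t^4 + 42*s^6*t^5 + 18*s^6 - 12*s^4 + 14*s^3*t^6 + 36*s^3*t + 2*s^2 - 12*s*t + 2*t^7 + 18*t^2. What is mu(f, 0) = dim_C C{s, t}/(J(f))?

The Hessian of f at 0 is [[4, -12], [-12, 36]] with rank 1, so corank 1. A Groebner basis of the Jacobian ideal J(f) in C{s,t} is {-s*t/81 + t^4 + t^2/27, s*t^2 - s/81 - 2*t^3 + t/27, s^2 - 6*s*t + 9*t^2}; counting standard monomials gives mu = 6. Corank 1: A-series; mu = 6 gives A_6.

6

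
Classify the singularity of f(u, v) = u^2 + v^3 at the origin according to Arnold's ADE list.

The Hessian of f at 0 is [[2, 0], [0, 0]] with rank 1, so corank 1. A Groebner basis of the Jacobian ideal J(f) in C{u,v} is {v^2, u}; counting standard monomials gives mu = 2. Corank 1: A-series; mu = 2 gives A_2.

A2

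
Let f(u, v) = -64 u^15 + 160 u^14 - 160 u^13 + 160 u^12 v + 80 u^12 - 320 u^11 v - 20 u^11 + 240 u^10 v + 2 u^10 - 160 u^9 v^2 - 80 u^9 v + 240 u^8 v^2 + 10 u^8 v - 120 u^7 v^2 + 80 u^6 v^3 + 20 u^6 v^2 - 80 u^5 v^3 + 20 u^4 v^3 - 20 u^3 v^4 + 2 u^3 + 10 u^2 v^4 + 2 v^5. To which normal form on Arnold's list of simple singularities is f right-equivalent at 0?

The Hessian of f at 0 has rank 0. Corank 2; j^3 = 2*u^3 is a perfect cube, so E-series; the 5-jet and mu = 8 give E_8.

E_{8}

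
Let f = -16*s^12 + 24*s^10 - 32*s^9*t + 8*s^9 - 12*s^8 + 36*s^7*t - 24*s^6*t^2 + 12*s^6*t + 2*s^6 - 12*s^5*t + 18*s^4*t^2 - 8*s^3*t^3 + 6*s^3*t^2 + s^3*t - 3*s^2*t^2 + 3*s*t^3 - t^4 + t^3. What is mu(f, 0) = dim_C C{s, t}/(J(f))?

7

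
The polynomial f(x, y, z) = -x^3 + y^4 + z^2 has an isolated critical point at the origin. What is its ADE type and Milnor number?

The Hessian of f at 0 is [[0, 0, 0], [0, 0, 0], [0, 0, 2]] with rank 1, so corank 2. A Groebner basis of the Jacobian ideal J(f) in C{x,y,z} is {y^3, x^2, z}; counting standard monomials gives mu = 6. Corank 2; j^3 = -x^3 is a perfect cube, so E-series; the 4-jet and mu = 6 give E_6.

Type E_6, Milnor number mu = 6.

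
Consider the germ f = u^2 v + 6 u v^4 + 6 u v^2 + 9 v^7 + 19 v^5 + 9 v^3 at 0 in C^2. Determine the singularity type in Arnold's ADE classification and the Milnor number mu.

Type D6, Milnor number mu = 6.

The Hessian of f at 0 has rank 0. Corank 2; j^3 = v*(u + 3*v)^2 has shape L^2 M (L != M), so D-series; mu = 6 gives D_6.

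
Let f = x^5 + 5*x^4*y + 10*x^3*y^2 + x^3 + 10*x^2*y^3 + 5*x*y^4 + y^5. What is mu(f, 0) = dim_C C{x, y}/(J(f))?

8

The Hessian of f at 0 has rank 0. Corank 2; j^3 = x^3 is a perfect cube, so E-series; the 5-jet and mu = 8 give E_8.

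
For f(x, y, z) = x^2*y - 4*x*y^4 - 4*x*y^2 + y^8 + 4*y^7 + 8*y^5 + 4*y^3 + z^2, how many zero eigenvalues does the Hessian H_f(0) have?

2

Hessian at 0 has rank 1.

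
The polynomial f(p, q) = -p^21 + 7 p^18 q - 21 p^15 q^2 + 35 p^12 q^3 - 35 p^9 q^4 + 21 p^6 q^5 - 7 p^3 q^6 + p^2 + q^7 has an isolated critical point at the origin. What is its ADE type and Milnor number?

Type A_{6}, Milnor number mu = 6.

The Hessian of f at 0 has rank 1. Corank 1: A-series; mu = 6 gives A_6.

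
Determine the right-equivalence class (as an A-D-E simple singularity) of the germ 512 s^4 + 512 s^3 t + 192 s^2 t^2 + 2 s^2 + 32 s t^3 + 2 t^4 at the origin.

A_3

The Hessian of f at 0 is [[4, 0], [0, 0]] with rank 1, so corank 1. A Groebner basis of the Jacobian ideal J(f) in C{s,t} is {t^3, s}; counting standard monomials gives mu = 3. Corank 1: A-series; mu = 3 gives A_3.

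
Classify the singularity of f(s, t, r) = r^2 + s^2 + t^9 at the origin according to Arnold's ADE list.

A8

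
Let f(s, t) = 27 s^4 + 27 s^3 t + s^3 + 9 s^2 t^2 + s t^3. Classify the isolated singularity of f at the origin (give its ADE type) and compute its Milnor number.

Type E_7, Milnor number mu = 7.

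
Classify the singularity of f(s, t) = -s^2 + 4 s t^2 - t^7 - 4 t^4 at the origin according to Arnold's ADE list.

A_6

The Hessian of f at 0 has rank 1. Corank 1: A-series; mu = 6 gives A_6.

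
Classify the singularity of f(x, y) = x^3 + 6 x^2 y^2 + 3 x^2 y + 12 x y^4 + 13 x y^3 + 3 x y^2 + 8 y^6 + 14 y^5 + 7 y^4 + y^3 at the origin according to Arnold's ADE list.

E7

The Hessian of f at 0 has rank 0. Corank 2; j^3 = (x + y)^3 is a perfect cube, so E-series; the 4-jet and mu = 7 give E_7.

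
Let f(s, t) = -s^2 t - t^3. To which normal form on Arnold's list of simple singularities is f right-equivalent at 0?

D_{4}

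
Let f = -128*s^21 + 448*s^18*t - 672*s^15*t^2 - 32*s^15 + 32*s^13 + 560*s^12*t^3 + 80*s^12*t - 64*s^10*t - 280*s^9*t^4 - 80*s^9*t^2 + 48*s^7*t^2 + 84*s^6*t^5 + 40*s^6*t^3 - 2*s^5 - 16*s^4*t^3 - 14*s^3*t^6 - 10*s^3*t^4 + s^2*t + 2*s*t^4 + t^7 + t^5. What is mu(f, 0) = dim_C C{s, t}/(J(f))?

6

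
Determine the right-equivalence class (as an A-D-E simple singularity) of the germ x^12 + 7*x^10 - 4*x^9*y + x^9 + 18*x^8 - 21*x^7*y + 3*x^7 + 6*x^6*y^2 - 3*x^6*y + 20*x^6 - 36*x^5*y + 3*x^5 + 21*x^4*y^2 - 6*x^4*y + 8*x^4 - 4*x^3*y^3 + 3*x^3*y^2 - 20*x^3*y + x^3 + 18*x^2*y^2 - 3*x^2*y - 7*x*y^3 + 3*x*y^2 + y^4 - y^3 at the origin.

The Hessian of f at 0 has rank 0. Corank 2; j^3 = (x - y)^3 is a perfect cube, so E-series; the 4-jet and mu = 7 give E_7.

E_{7}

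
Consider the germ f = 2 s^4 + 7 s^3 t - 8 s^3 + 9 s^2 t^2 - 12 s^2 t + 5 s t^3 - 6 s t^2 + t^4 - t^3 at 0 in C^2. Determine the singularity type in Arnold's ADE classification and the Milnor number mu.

Type E_{7}, Milnor number mu = 7.

The Hessian of f at 0 is [[0, 0], [0, 0]] with rank 0, so corank 2. A Groebner basis of the Jacobian ideal J(f) in C{s,t} is {768*s^2 + 768*s*t + t^4 - 8*t^3 + 192*t^2, s^3 - 36*s^2 - 36*s*t + t^3/2 - 9*t^2, s^2*t + 40*s^2 + 40*s*t - 2*t^3/3 + 10*t^2, -32*s^2 + s*t^2 - 32*s*t + 5*t^3/6 - 8*t^2}; counting standard monomials gives mu = 7. Corank 2; j^3 = -(2*s + t)^3 is a perfect cube, so E-series; the 4-jet and mu = 7 give E_7.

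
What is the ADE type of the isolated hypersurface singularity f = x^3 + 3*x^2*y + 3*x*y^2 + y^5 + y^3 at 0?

The Hessian of f at 0 has rank 0. Corank 2; j^3 = (x + y)^3 is a perfect cube, so E-series; the 5-jet and mu = 8 give E_8.

E8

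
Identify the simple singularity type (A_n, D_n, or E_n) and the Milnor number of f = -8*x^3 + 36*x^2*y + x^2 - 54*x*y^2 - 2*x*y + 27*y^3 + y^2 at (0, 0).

The Hessian of f at 0 is [[2, -2], [-2, 2]] with rank 1, so corank 1. A Groebner basis of the Jacobian ideal J(f) in C{x,y} is {y^2, x - y}; counting standard monomials gives mu = 2. Corank 1: A-series; mu = 2 gives A_2.

Type A_2, Milnor number mu = 2.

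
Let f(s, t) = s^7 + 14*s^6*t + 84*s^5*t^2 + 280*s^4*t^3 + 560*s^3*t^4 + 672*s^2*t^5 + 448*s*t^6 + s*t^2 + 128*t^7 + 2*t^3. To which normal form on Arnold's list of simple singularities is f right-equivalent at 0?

The Hessian of f at 0 has rank 0. Corank 2; j^3 = t^2*(s + 2*t) has shape L^2 M (L != M), so D-series; mu = 8 gives D_8.

D_8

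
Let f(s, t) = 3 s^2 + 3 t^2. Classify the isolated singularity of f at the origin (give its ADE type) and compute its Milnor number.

The Hessian of f at 0 has rank 2. Corank 0: nondegenerate Morse point, so A_1.

Type A_{1}, Milnor number mu = 1.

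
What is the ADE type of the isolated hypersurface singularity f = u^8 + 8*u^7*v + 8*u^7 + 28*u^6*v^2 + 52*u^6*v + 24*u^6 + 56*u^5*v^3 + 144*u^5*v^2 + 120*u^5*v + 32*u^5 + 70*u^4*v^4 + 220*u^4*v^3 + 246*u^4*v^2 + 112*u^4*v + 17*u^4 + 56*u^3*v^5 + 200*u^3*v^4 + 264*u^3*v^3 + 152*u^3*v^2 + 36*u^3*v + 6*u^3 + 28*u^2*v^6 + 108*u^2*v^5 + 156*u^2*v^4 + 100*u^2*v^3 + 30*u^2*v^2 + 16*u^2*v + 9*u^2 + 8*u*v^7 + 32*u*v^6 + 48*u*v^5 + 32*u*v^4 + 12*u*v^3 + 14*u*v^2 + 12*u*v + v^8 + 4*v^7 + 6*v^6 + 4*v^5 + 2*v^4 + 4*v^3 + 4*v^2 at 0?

A_3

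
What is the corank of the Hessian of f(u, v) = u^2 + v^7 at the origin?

1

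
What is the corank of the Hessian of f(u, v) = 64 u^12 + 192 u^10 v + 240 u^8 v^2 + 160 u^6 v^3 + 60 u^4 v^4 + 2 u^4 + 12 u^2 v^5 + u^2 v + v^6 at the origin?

2

Hessian at 0 has rank 0.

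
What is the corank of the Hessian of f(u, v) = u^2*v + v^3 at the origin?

2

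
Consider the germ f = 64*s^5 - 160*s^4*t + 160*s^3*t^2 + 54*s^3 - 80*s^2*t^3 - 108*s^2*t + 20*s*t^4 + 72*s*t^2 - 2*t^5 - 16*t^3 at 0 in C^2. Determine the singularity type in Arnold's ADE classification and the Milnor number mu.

The Hessian of f at 0 has rank 0. Corank 2; j^3 = 2*(3*s - 2*t)^3 is a perfect cube, so E-series; the 5-jet and mu = 8 give E_8.

Type E_8, Milnor number mu = 8.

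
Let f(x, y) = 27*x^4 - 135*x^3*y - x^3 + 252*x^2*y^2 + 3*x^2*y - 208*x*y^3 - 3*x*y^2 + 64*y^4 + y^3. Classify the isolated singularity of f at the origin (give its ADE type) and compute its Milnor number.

Type E7, Milnor number mu = 7.

The Hessian of f at 0 is [[0, 0], [0, 0]] with rank 0, so corank 2. A Groebner basis of the Jacobian ideal J(f) in C{x,y} is {x^2/3 - 2*x*y/3 + y^4 + y^3/9 + y^2/3, x^3 - 7*x^2/3 + 14*x*y/3 - 16*y^3/9 - 7*y^2/3, x^2*y - 13*x^2/9 + 26*x*y/9 - 40*y^3/27 - 13*y^2/9, -2*x^2/3 + x*y^2 + 4*x*y/3 - 11*y^3/9 - 2*y^2/3}; counting standard monomials gives mu = 7. Corank 2; j^3 = -(x - y)^3 is a perfect cube, so E-series; the 4-jet and mu = 7 give E_7.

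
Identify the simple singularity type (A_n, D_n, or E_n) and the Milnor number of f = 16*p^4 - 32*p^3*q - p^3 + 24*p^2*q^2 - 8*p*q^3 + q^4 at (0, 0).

Type E6, Milnor number mu = 6.

The Hessian of f at 0 has rank 0. Corank 2; j^3 = -p^3 is a perfect cube, so E-series; the 4-jet and mu = 6 give E_6.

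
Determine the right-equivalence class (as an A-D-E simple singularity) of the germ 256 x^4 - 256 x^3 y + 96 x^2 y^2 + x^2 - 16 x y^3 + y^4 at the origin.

A_3

The Hessian of f at 0 has rank 1. Corank 1: A-series; mu = 3 gives A_3.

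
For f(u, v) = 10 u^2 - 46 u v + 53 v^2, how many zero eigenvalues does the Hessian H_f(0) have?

Hessian at 0 has rank 2.

0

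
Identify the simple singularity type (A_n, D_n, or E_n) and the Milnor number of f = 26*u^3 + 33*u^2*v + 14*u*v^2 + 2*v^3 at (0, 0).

The Hessian of f at 0 has rank 0. Corank 2; j^3 = (2*u + v)*(13*u^2 + 10*u*v + 2*v^2) splits into three distinct lines over C (the quadratic factor has nonzero discriminant), so D_4.

Type D_{4}, Milnor number mu = 4.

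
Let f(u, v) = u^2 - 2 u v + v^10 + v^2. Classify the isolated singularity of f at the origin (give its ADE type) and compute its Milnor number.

Type A_{9}, Milnor number mu = 9.

The Hessian of f at 0 has rank 1. Corank 1: A-series; mu = 9 gives A_9.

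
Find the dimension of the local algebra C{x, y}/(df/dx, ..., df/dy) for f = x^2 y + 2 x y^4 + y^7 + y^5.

6

The Hessian of f at 0 has rank 0. Corank 2; j^3 = x^2*y has shape L^2 M (L != M), so D-series; mu = 6 gives D_6.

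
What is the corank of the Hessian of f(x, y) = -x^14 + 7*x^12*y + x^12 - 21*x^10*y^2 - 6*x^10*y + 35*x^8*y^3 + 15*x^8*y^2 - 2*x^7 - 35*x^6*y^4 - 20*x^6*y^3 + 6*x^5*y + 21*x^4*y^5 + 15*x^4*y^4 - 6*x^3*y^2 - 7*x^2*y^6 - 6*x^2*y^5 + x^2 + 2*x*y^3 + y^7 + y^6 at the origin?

1

Hessian at 0 has rank 1.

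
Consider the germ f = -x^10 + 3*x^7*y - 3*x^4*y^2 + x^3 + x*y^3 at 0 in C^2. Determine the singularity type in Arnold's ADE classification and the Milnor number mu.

Type E_{7}, Milnor number mu = 7.

The Hessian of f at 0 has rank 0. Corank 2; j^3 = x^3 is a perfect cube, so E-series; the 4-jet and mu = 7 give E_7.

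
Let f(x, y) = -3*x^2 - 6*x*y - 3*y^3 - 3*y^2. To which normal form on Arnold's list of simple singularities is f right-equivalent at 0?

A_{2}

The Hessian of f at 0 is [[-6, -6], [-6, -6]] with rank 1, so corank 1. A Groebner basis of the Jacobian ideal J(f) in C{x,y} is {y^2, x + y}; counting standard monomials gives mu = 2. Corank 1: A-series; mu = 2 gives A_2.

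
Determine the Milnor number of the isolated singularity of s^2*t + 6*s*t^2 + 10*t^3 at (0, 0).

4

The Hessian of f at 0 has rank 0. Corank 2; j^3 = t*(s^2 + 6*s*t + 10*t^2) splits into three distinct lines over C (the quadratic factor has nonzero discriminant), so D_4.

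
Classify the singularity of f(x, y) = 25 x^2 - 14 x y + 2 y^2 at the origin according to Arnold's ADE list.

The Hessian of f at 0 is [[50, -14], [-14, 4]] with rank 2, so corank 0. A Groebner basis of the Jacobian ideal J(f) in C{x,y} is {x, y}; counting standard monomials gives mu = 1. Corank 0: nondegenerate Morse point, so A_1.

A_{1}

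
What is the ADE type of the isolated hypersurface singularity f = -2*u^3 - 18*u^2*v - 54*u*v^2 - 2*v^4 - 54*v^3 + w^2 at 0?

E6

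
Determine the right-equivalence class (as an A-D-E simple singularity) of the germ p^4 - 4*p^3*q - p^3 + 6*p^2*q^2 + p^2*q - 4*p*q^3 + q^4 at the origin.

The Hessian of f at 0 is [[0, 0], [0, 0]] with rank 0, so corank 2. A Groebner basis of the Jacobian ideal J(f) in C{p,q} is {p*q^2, p*q/4 + q^3, p^2 - p*q}; counting standard monomials gives mu = 5. Corank 2; j^3 = -p^2*(p - q) has shape L^2 M (L != M), so D-series; mu = 5 gives D_5.

D5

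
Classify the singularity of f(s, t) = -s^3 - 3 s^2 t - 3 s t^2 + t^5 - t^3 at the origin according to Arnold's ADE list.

The Hessian of f at 0 has rank 0. Corank 2; j^3 = -(s + t)^3 is a perfect cube, so E-series; the 5-jet and mu = 8 give E_8.

E8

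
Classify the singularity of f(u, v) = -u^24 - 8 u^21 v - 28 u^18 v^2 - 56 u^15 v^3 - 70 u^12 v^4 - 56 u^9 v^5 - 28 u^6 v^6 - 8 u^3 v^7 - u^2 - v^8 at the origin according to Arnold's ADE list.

A_{7}

The Hessian of f at 0 is [[-2, 0], [0, 0]] with rank 1, so corank 1. A Groebner basis of the Jacobian ideal J(f) in C{u,v} is {v^7, u}; counting standard monomials gives mu = 7. Corank 1: A-series; mu = 7 gives A_7.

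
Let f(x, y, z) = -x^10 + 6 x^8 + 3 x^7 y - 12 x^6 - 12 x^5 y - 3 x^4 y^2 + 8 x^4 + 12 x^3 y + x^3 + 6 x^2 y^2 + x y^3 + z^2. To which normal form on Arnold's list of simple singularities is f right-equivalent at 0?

E7

The Hessian of f at 0 has rank 1. Corank 2; j^3 = x^3 is a perfect cube, so E-series; the 4-jet and mu = 7 give E_7.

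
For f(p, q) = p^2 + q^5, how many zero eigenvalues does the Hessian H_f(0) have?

1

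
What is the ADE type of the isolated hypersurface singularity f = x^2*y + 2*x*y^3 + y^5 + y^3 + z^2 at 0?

D_{4}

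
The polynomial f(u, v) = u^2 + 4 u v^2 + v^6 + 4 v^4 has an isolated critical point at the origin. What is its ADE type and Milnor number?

The Hessian of f at 0 has rank 1. Corank 1: A-series; mu = 5 gives A_5.

Type A5, Milnor number mu = 5.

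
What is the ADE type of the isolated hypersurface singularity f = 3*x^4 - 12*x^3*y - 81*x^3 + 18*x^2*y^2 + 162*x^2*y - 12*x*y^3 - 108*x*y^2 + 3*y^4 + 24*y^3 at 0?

E_6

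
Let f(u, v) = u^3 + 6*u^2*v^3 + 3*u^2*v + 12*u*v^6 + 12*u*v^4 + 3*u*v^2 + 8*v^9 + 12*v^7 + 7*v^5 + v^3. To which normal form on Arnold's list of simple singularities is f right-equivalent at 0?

E_8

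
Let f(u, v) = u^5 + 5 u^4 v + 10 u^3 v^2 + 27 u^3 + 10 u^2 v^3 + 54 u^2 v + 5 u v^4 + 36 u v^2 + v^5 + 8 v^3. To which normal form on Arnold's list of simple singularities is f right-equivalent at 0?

The Hessian of f at 0 is [[0, 0], [0, 0]] with rank 0, so corank 2. A Groebner basis of the Jacobian ideal J(f) in C{u,v} is {v^5, u*v^3 + 3*v^4/4, u^2 + 4*u*v/3 + 4*v^2/9}; counting standard monomials gives mu = 8. Corank 2; j^3 = (3*u + 2*v)^3 is a perfect cube, so E-series; the 5-jet and mu = 8 give E_8.

E_{8}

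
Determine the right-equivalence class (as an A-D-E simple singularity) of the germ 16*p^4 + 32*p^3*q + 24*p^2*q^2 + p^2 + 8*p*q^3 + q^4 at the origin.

A_3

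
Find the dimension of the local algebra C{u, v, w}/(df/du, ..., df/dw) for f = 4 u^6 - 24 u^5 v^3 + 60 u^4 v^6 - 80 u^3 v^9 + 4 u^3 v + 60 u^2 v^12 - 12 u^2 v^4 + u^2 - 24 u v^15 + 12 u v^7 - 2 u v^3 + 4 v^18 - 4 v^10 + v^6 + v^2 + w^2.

1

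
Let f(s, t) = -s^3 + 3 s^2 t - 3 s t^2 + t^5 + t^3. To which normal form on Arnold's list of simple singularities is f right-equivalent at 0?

The Hessian of f at 0 is [[0, 0], [0, 0]] with rank 0, so corank 2. A Groebner basis of the Jacobian ideal J(f) in C{s,t} is {t^4, s^2 - 2*s*t + t^2}; counting standard monomials gives mu = 8. Corank 2; j^3 = -(s - t)^3 is a perfect cube, so E-series; the 5-jet and mu = 8 give E_8.

E_8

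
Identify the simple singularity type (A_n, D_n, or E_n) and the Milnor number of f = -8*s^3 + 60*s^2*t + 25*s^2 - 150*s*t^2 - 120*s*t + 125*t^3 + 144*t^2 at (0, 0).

Type A_{2}, Milnor number mu = 2.

The Hessian of f at 0 has rank 1. Corank 1: A-series; mu = 2 gives A_2.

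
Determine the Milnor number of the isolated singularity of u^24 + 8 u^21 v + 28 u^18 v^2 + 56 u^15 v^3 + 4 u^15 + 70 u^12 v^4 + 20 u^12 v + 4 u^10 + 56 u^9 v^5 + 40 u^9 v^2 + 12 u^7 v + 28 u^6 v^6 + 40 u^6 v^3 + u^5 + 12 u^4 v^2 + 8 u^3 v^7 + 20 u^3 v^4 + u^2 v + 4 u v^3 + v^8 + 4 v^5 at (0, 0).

9

The Hessian of f at 0 is [[0, 0], [0, 0]] with rank 0, so corank 2. A Groebner basis of the Jacobian ideal J(f) in C{u,v} is {u^4, u^3*v - u^2 - 2*u*v^2, u^3/2 + u^2*v^2, u*v/2 + v^3}; counting standard monomials gives mu = 9. Corank 2; j^3 = u^2*v has shape L^2 M (L != M), so D-series; mu = 9 gives D_9.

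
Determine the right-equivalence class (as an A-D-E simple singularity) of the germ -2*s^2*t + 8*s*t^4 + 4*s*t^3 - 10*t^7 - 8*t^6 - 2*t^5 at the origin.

The Hessian of f at 0 has rank 0. Corank 2; j^3 = -2*s^2*t has shape L^2 M (L != M), so D-series; mu = 8 gives D_8.

D_8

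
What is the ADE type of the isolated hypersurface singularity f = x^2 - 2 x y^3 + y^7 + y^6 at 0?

The Hessian of f at 0 is [[2, 0], [0, 0]] with rank 1, so corank 1. A Groebner basis of the Jacobian ideal J(f) in C{x,y} is {-x + y^3, x^2}; counting standard monomials gives mu = 6. Corank 1: A-series; mu = 6 gives A_6.

A_6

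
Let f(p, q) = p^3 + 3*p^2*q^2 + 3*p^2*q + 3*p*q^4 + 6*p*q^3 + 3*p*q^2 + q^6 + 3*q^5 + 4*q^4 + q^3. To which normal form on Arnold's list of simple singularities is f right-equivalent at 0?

The Hessian of f at 0 has rank 0. Corank 2; j^3 = (p + q)^3 is a perfect cube, so E-series; the 4-jet and mu = 6 give E_6.

E_6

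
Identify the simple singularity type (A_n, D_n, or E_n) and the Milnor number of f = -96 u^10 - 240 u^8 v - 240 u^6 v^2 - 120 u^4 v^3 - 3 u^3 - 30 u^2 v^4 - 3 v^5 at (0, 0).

Type E_8, Milnor number mu = 8.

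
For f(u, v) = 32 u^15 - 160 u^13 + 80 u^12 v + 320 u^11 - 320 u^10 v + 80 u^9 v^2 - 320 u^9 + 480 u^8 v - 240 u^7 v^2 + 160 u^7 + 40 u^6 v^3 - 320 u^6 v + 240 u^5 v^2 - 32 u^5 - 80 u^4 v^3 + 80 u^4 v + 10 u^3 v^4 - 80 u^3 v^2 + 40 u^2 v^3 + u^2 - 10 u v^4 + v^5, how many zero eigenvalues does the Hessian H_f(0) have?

1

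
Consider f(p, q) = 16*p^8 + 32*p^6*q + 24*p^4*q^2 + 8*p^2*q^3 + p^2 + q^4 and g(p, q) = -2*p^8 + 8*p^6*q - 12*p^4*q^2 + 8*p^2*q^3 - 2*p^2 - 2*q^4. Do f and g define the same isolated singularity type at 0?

Yes.

The Hessian of f at 0 is [[2, 0], [0, 0]] with rank 1, so corank 1. A Groebner basis of the Jacobian ideal J(f) in C{p,q} is {q^3, p}; counting standard monomials gives mu = 3. Corank 1: A-series; mu = 3 gives A_3. The Hessian of g at 0 is [[-4, 0], [0, 0]] with rank 1, so corank 1. A Groebner basis of the Jacobian ideal J(g) in C{p,q} is {q^3, p}; counting standard monomials gives mu = 3. Corank 1: A-series; mu = 3 gives A_3. Both have type A_3, hence right-equivalent.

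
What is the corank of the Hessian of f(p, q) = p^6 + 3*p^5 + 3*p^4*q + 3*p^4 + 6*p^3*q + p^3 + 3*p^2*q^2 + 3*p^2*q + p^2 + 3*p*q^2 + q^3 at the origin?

The Hessian at 0 is [[2, 0], [0, 0]] of rank 1; hence corank 1.

1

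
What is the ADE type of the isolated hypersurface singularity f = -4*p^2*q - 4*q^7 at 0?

D8

The Hessian of f at 0 has rank 0. Corank 2; j^3 = -4*p^2*q has shape L^2 M (L != M), so D-series; mu = 8 gives D_8.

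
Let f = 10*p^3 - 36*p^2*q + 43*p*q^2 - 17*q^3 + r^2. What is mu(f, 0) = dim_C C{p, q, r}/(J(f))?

The Hessian of f at 0 has rank 1. Corank 2; j^3 = (p - q)*(10*p^2 - 26*p*q + 17*q^2) splits into three distinct lines over C (the quadratic factor has nonzero discriminant), so D_4.

4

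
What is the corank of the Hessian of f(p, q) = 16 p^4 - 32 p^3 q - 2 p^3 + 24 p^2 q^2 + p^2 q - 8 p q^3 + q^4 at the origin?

The Hessian at 0 is [[0, 0], [0, 0]] of rank 0; hence corank 2.

2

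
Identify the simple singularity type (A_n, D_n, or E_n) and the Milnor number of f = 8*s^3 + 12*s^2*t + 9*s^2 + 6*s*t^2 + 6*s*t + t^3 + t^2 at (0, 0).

Type A_2, Milnor number mu = 2.

The Hessian of f at 0 has rank 1. Corank 1: A-series; mu = 2 gives A_2.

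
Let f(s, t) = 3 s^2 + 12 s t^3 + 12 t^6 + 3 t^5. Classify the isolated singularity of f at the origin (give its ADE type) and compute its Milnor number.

Type A_{4}, Milnor number mu = 4.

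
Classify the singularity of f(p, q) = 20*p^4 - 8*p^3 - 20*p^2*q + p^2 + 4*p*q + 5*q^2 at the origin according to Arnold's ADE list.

A1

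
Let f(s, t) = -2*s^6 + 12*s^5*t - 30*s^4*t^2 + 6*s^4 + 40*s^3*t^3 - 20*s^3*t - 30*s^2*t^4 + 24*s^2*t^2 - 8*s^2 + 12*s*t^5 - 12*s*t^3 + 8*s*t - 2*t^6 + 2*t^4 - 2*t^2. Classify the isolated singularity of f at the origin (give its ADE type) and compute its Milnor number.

The Hessian of f at 0 has rank 1. Corank 1: A-series; mu = 3 gives A_3.

Type A3, Milnor number mu = 3.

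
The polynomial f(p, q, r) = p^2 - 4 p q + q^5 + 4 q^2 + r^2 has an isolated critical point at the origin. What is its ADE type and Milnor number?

Type A4, Milnor number mu = 4.

The Hessian of f at 0 has rank 2. Corank 1: A-series; mu = 4 gives A_4.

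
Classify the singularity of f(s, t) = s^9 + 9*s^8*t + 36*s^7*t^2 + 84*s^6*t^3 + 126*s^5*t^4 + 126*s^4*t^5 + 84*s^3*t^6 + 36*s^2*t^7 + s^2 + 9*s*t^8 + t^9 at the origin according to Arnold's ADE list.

The Hessian of f at 0 has rank 1. Corank 1: A-series; mu = 8 gives A_8.

A_{8}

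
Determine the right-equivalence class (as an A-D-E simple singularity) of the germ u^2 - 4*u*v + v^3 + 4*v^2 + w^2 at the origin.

The Hessian of f at 0 has rank 2. Corank 1: A-series; mu = 2 gives A_2.

A2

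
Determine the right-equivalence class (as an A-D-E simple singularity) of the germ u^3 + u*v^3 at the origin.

The Hessian of f at 0 has rank 0. Corank 2; j^3 = u^3 is a perfect cube, so E-series; the 4-jet and mu = 7 give E_7.

E7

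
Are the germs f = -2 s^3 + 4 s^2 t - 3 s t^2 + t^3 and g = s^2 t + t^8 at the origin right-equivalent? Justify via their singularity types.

The Hessian of f at 0 has rank 0. Corank 2; j^3 = -(s - t)*(2*s^2 - 2*s*t + t^2) splits into three distinct lines over C (the quadratic factor has nonzero discriminant), so D_4. The Hessian of g at 0 has rank 0. Corank 2; j^3 = s^2*t has shape L^2 M (L != M), so D-series; mu = 9 gives D_9. f is D_4 but g is D_9, hence not right-equivalent.

No.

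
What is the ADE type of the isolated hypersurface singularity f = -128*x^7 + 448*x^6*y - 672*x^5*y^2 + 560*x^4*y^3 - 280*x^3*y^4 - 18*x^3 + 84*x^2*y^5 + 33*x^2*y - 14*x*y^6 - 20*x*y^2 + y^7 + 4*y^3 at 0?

D8

The Hessian of f at 0 is [[0, 0], [0, 0]] with rank 0, so corank 2. A Groebner basis of the Jacobian ideal J(f) in C{x,y} is {-2187*x*y/14 + y^6 + 729*y^2/7, x*y^2 - 2*y^3/3, x^2 - 7*x*y/6 + y^2/3}; counting standard monomials gives mu = 8. Corank 2; j^3 = -(2*x - y)*(3*x - 2*y)^2 has shape L^2 M (L != M), so D-series; mu = 8 gives D_8.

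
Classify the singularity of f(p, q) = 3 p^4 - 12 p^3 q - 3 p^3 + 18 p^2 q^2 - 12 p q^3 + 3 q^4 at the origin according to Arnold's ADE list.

E_{6}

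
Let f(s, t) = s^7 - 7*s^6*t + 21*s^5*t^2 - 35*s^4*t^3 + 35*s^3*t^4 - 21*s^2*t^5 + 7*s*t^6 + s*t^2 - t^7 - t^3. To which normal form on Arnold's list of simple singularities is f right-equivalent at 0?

D_8

The Hessian of f at 0 is [[0, 0], [0, 0]] with rank 0, so corank 2. A Groebner basis of the Jacobian ideal J(f) in C{s,t} is {s^6 + t^2/7, t^3, s*t - t^2}; counting standard monomials gives mu = 8. Corank 2; j^3 = t^2*(s - t) has shape L^2 M (L != M), so D-series; mu = 8 gives D_8.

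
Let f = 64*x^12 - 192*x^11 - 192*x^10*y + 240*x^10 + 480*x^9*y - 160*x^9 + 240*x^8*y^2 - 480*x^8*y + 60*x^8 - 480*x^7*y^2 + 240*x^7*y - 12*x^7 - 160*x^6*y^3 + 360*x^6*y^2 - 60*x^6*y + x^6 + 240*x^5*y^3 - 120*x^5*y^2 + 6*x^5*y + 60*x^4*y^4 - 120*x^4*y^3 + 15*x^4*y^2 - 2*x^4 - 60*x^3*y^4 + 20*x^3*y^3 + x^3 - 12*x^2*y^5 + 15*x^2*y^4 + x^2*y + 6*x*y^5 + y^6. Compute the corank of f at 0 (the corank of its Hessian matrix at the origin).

Hessian at 0 has rank 0.

2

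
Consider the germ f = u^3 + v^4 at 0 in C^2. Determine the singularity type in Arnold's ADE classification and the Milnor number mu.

Type E6, Milnor number mu = 6.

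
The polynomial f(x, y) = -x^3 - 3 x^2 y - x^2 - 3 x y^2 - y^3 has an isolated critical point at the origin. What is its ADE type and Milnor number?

Type A2, Milnor number mu = 2.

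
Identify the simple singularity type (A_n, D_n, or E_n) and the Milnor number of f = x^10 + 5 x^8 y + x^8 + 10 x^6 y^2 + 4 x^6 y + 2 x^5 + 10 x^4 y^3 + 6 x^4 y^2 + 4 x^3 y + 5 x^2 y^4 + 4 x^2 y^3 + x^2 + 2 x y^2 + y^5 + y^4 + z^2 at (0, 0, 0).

Type A_{4}, Milnor number mu = 4.

The Hessian of f at 0 is [[2, 0, 0], [0, 0, 0], [0, 0, 2]] with rank 2, so corank 1. A Groebner basis of the Jacobian ideal J(f) in C{x,y,z} is {x^2, x + y^2, z}; counting standard monomials gives mu = 4. Corank 1: A-series; mu = 4 gives A_4.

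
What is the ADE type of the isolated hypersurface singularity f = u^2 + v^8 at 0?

The Hessian of f at 0 has rank 1. Corank 1: A-series; mu = 7 gives A_7.

A_7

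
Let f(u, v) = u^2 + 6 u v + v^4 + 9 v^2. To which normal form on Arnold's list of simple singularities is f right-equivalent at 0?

A3

The Hessian of f at 0 has rank 1. Corank 1: A-series; mu = 3 gives A_3.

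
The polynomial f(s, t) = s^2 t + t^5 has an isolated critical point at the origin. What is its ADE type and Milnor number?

Type D_6, Milnor number mu = 6.

The Hessian of f at 0 is [[0, 0], [0, 0]] with rank 0, so corank 2. A Groebner basis of the Jacobian ideal J(f) in C{s,t} is {s^2/5 + t^4, s^3, s*t}; counting standard monomials gives mu = 6. Corank 2; j^3 = s^2*t has shape L^2 M (L != M), so D-series; mu = 6 gives D_6.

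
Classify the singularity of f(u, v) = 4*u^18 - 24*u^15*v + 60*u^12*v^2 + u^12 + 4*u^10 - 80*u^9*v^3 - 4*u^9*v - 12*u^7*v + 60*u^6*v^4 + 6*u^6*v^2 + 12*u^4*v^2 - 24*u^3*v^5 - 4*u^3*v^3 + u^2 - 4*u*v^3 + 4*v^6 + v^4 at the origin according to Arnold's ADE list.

A_{3}

The Hessian of f at 0 has rank 1. Corank 1: A-series; mu = 3 gives A_3.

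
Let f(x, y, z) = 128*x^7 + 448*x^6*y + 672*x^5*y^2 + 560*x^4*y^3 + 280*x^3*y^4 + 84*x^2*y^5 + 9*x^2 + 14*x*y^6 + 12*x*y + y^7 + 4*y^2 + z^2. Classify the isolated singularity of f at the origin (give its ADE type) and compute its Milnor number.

Type A_{6}, Milnor number mu = 6.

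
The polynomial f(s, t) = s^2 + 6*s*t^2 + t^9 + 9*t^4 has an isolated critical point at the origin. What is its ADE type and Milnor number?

The Hessian of f at 0 has rank 1. Corank 1: A-series; mu = 8 gives A_8.

Type A8, Milnor number mu = 8.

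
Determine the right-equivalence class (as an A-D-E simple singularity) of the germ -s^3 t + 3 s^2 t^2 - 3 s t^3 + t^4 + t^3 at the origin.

The Hessian of f at 0 has rank 0. Corank 2; j^3 = t^3 is a perfect cube, so E-series; the 4-jet and mu = 7 give E_7.

E7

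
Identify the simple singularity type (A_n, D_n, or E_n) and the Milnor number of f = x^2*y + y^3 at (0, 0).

Type D4, Milnor number mu = 4.

The Hessian of f at 0 has rank 0. Corank 2; j^3 = y*(x^2 + y^2) splits into three distinct lines over C (the quadratic factor has nonzero discriminant), so D_4.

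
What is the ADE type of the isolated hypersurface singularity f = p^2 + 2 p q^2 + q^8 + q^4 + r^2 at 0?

The Hessian of f at 0 is [[2, 0, 0], [0, 0, 0], [0, 0, 2]] with rank 2, so corank 1. A Groebner basis of the Jacobian ideal J(f) in C{p,q,r} is {p^4, p^3*q, p + q^2, r}; counting standard monomials gives mu = 7. Corank 1: A-series; mu = 7 gives A_7.

A_7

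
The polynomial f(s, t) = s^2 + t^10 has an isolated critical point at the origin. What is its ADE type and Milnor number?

Type A_{9}, Milnor number mu = 9.

The Hessian of f at 0 is [[2, 0], [0, 0]] with rank 1, so corank 1. A Groebner basis of the Jacobian ideal J(f) in C{s,t} is {t^9, s}; counting standard monomials gives mu = 9. Corank 1: A-series; mu = 9 gives A_9.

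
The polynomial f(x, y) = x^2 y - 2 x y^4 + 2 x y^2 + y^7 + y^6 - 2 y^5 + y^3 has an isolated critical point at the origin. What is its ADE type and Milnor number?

Type D7, Milnor number mu = 7.

The Hessian of f at 0 has rank 0. Corank 2; j^3 = y*(x + y)^2 has shape L^2 M (L != M), so D-series; mu = 7 gives D_7.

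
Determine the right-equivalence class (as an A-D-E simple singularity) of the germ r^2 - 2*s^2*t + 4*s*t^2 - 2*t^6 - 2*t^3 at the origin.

D_{7}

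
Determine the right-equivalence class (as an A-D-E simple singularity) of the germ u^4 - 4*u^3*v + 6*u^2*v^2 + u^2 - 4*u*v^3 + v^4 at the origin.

A3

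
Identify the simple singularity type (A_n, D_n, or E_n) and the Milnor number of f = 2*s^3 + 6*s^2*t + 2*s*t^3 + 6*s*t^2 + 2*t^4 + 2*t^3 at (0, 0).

The Hessian of f at 0 is [[0, 0], [0, 0]] with rank 0, so corank 2. A Groebner basis of the Jacobian ideal J(f) in C{s,t} is {s^3 + 3*s^2*t + 6*s^2 + 12*s*t + 6*t^2, -3*s^2 + s*t^2 - 6*s*t - 3*t^2, 3*s^2 + 6*s*t + t^3 + 3*t^2}; counting standard monomials gives mu = 7. Corank 2; j^3 = 2*(s + t)^3 is a perfect cube, so E-series; the 4-jet and mu = 7 give E_7.

Type E_{7}, Milnor number mu = 7.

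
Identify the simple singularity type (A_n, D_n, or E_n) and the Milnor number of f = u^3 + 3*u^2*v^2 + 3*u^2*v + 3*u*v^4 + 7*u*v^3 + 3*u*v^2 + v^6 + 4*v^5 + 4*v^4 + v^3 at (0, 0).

The Hessian of f at 0 has rank 0. Corank 2; j^3 = (u + v)^3 is a perfect cube, so E-series; the 4-jet and mu = 7 give E_7.

Type E_7, Milnor number mu = 7.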